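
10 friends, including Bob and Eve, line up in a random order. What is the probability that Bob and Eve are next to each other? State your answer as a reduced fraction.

1/5

There are 10! = 3628800 arrangements.
Treat Bob and Eve as a block: 9! arrangements of the blocks × 2 orders within the block = 2·362880 = 725760.
Probability = 725760/3628800 = 1/5.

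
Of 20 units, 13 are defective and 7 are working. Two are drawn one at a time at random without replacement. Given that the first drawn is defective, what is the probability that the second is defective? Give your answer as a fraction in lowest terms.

12/19

After removing one defective, 19 remain: 12 defective and 7 working.
So the probability the next is defective is 12/19.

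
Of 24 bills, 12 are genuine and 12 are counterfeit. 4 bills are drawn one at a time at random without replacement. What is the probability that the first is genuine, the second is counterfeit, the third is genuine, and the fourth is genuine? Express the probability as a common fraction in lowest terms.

Multiply the conditional probabilities at each draw: 12/24 · 12/23 · 11/22 · 10/21 = 15840/255024 = 10/161.

10/161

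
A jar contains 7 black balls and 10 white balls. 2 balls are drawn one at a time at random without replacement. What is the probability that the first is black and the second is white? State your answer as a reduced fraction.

35/136

Multiply the conditional probabilities at each draw: 7/17 · 10/16 = 70/272 = 35/136.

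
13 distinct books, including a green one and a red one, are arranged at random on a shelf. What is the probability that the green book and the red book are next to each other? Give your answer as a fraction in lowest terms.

2/13

There are 13! = 6227020800 arrangements.
Treat the green book and the red book as a block: 12! arrangements of the blocks × 2 orders within the block = 2·479001600 = 958003200.
Probability = 958003200/6227020800 = 2/13.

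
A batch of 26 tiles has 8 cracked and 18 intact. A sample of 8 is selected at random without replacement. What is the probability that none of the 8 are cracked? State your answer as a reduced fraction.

There are C(26,8) = 1562275 possible selections.
Selections with no cracked (all intact): C(18,8) = 43758.
Probability = 43758/1562275 = 306/10925.

306/10925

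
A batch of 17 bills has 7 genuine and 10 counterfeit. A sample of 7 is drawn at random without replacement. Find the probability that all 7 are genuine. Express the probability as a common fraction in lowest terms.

1/19448

There are C(17,7) = 19448 possible selections.
Selections with all genuine: C(7,7) = 1.
Probability = 1/19448.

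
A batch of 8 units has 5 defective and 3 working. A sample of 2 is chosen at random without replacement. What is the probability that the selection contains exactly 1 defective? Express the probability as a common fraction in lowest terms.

There are C(8,2) = 28 ways to choose 2 from 8.
Selections with exactly 1 defective: choose 1 of the 5 defective and 1 of the 3 working, C(5,1)·C(3,1) = 5·3 = 15.
Probability = 15/28.

15/28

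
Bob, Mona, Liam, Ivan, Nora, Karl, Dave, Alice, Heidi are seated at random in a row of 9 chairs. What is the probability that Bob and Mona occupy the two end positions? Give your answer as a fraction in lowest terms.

There are 9! = 362880 arrangements.
Place Bob and Mona at the ends in 2 ways, arrange the remaining 7 in 7! = 5040 ways: 2·5040 = 10080.
Probability = 10080/362880 = 1/36.

1/36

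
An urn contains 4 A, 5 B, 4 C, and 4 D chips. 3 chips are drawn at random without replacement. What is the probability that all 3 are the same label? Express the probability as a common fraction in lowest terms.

11/340

There are C(17,3) = 680 ways to draw 3 chips.
All same label: C(4,3) + C(5,3) + C(4,3) + C(4,3) = 4 + 10 + 4 + 4 = 22.
Probability = 22/680 = 11/340.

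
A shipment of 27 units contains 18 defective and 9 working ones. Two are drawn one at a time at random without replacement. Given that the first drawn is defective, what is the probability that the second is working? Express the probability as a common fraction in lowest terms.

9/26

After removing one defective, 26 remain: 17 defective and 9 working.
So the probability the next is working is 9/26.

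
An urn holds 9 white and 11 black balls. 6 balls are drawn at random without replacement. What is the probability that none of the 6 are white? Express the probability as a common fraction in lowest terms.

There are C(20,6) = 38760 possible selections.
Selections with no white (all black): C(11,6) = 462.
Probability = 462/38760 = 77/6460.

77/6460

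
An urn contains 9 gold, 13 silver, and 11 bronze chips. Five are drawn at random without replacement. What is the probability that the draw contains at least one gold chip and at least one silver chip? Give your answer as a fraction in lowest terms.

There are C(33,5) = 237336 possible draws.
By inclusion-exclusion on the complements, draws missing all gold or all silver: C(24,5) + C(20,5) − C(11,5) = 42504 + 15504 − 462 = 57546.
So draws with at least one of each: 237336 − 57546 = 179790, probability 179790/237336 = 29965/39556.

29965/39556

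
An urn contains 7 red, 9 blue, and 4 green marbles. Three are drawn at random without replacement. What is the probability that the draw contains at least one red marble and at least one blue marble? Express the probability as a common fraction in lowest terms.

There are C(20,3) = 1140 possible draws.
By inclusion-exclusion on the complements, draws missing all red or all blue: C(13,3) + C(11,3) − C(4,3) = 286 + 165 − 4 = 447.
So draws with at least one of each: 1140 − 447 = 693, probability 693/1140 = 231/380.

231/380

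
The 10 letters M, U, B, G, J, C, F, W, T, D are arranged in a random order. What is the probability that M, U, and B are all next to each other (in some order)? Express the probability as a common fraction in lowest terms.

1/15

There are 10! = 3628800 arrangements.
Treat the three as one block: 8! placements × 3! orders within the block = 40320·6 = 241920.
Probability = 241920/3628800 = 1/15.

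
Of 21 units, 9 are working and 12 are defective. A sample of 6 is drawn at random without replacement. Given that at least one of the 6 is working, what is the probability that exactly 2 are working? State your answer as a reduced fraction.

Work in counts. Selections with at least one working: C(21,6) − C(12,6) = 54264 − 924 = 53340.
Of those, selections where exactly 2 are working: C(9,2)·C(12,4) = 36·495 = 17820.
Conditional probability = 17820/53340 = 297/889.

297/889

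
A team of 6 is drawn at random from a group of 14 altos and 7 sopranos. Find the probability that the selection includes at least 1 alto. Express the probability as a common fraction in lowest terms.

7751/7752

Total selections: C(21,6) = 54264.
The complement is all 6 are sopranos: C(7,6) = 7.
Probability = 1 − 7/54264 = 54257/54264 = 7751/7752.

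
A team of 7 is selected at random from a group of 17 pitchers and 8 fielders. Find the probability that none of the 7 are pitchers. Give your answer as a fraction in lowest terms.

There are C(25,7) = 480700 possible selections.
Selections with no pitchers (all fielders): C(8,7) = 8.
Probability = 8/480700 = 2/120175.

2/120175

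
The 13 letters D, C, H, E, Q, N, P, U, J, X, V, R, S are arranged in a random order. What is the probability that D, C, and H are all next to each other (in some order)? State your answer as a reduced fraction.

There are 13! = 6227020800 arrangements.
Treat the three as one block: 11! placements × 3! orders within the block = 39916800·6 = 239500800.
Probability = 239500800/6227020800 = 1/26.

1/26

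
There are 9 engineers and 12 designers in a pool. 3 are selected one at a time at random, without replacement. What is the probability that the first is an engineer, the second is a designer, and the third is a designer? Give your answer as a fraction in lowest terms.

99/665

Multiply the conditional probabilities at each draw: 9/21 · 12/20 · 11/19 = 1188/7980 = 99/665.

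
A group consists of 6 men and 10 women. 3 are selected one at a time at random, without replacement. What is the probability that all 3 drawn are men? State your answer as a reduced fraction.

1/28

Multiply the conditional probabilities at each draw: 6/16 · 5/15 · 4/14 = 120/3360 = 1/28.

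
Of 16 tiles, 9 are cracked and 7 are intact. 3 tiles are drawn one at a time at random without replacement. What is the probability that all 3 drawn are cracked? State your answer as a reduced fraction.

3/20

Multiply the conditional probabilities at each draw: 9/16 · 8/15 · 7/14 = 504/3360 = 3/20.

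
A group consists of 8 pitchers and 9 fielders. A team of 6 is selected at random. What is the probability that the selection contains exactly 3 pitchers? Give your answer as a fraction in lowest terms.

84/221

Total number of selections: C(17,6) = 12376.
Selections with exactly 3 pitchers: choose 3 of the 8 pitchers and 3 of the 9 fielders, C(8,3)·C(9,3) = 56·84 = 4704.
Probability = 4704/12376 = 84/221.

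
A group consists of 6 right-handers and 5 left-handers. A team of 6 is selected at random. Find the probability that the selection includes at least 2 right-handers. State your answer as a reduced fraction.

Total selections: C(11,6) = 462.
Favorable selections (at least 2 right-handers): C(6,2)·C(5,4) + C(6,3)·C(5,3) + C(6,4)·C(5,2) + C(6,5)·C(5,1) + C(6,6)·C(5,0) = 75 + 200 + 150 + 30 + 1 = 456.
Probability = 456/462 = 76/77.

76/77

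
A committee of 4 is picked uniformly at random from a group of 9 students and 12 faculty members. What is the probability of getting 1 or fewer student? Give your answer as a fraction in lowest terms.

Total selections: C(21,4) = 5985.
Favorable selections (1 or fewer student): C(9,0)·C(12,4) + C(9,1)·C(12,3) = 495 + 1980 = 2475.
Probability = 2475/5985 = 55/133.

55/133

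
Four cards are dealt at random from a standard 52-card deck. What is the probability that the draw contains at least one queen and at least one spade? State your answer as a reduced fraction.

52799/270725

There are C(52,4) = 270725 possible draws.
By inclusion-exclusion on the complements, draws missing all queens or all spades: C(48,4) + C(39,4) − C(36,4) = 194580 + 82251 − 58905 = 217926.
So draws with at least one of each: 270725 − 217926 = 52799, probability 52799/270725.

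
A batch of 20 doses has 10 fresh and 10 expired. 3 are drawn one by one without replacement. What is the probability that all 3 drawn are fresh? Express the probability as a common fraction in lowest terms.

2/19

Multiply the conditional probabilities at each draw: 10/20 · 9/19 · 8/18 = 720/6840 = 2/19.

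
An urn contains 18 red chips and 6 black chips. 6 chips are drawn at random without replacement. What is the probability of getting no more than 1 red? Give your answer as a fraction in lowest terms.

109/134596

Total selections: C(24,6) = 134596.
Favorable selections (no more than 1 red): C(18,0)·C(6,6) + C(18,1)·C(6,5) = 1 + 108 = 109.
Probability = 109/134596.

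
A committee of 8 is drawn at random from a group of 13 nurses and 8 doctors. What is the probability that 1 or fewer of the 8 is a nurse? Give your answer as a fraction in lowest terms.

1/1938

Total selections: C(21,8) = 203490.
Favorable selections (1 or fewer nurse): C(13,0)·C(8,8) + C(13,1)·C(8,7) = 1 + 104 = 105.
Probability = 105/203490 = 1/1938.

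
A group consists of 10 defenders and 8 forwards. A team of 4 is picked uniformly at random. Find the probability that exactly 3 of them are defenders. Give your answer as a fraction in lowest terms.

The sample space is all 4-subsets of the 18: C(18,4) = 3060.
Selections with exactly 3 defenders: choose 3 of the 10 defenders and 1 of the 8 forwards, C(10,3)·C(8,1) = 120·8 = 960.
Probability = 960/3060 = 16/51.

16/51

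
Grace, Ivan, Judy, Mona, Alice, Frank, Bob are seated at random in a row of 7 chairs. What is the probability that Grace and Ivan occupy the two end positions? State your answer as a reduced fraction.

1/21

There are 7! = 5040 arrangements.
Place Grace and Ivan at the ends in 2 ways, arrange the remaining 5 in 5! = 120 ways: 2·120 = 240.
Probability = 240/5040 = 1/21.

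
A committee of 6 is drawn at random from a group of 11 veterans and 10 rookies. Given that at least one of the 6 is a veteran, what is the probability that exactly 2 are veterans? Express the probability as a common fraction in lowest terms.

Work in counts. Selections with at least one veteran: C(21,6) − C(10,6) = 54264 − 210 = 54054.
Of those, selections where exactly 2 are veterans: C(11,2)·C(10,4) = 55·210 = 11550.
Conditional probability = 11550/54054 = 25/117.

25/117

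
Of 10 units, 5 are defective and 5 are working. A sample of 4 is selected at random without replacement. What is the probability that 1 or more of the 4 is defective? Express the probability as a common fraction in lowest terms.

Total selections: C(10,4) = 210.
The complement is all 4 are working: C(5,4) = 5.
Probability = 1 − 5/210 = 205/210 = 41/42.

41/42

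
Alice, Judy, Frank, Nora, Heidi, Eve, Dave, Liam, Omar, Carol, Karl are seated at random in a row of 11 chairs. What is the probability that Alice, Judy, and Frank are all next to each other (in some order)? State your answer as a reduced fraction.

There are 11! = 39916800 arrangements.
Treat the three as one block: 9! placements × 3! orders within the block = 362880·6 = 2177280.
Probability = 2177280/39916800 = 3/55.

3/55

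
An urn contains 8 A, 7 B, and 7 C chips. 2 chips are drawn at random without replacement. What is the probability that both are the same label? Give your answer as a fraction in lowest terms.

There are C(22,2) = 231 ways to draw 2 chips.
All same label: C(8,2) + C(7,2) + C(7,2) = 28 + 21 + 21 = 70.
Probability = 70/231 = 10/33.

10/33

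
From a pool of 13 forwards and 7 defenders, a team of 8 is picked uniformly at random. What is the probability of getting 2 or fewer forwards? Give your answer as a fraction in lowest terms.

There are C(20,8) = 125970 ways to choose the 8.
Favorable selections (2 or fewer forwards): C(13,1)·C(7,7) + C(13,2)·C(7,6) = 13 + 546 = 559.
Probability = 559/125970 = 43/9690.

43/9690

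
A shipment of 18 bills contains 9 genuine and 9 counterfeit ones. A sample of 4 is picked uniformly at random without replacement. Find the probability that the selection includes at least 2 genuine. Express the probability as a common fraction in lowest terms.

121/170

There are C(18,4) = 3060 ways to choose the 4.
Count the complement (fewer than 2 genuine): C(9,0)·C(9,4) + C(9,1)·C(9,3) = 126 + 756 = 882.
Probability = 1 − 882/3060 = 2178/3060 = 121/170.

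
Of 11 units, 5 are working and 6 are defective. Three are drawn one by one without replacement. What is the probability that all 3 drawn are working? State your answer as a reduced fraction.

2/33

Multiply the conditional probabilities at each draw: 5/11 · 4/10 · 3/9 = 60/990 = 2/33.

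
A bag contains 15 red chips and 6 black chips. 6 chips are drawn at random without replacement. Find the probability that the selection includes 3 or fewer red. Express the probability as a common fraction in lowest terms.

769/3876

There are C(21,6) = 54264 ways to choose the 6.
Count the complement (more than 3 red): C(15,4)·C(6,2) + C(15,5)·C(6,1) + C(15,6)·C(6,0) = 20475 + 18018 + 5005 = 43498.
Probability = 1 − 43498/54264 = 10766/54264 = 769/3876.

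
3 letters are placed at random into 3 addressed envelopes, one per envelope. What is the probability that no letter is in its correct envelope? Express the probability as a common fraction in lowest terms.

There are 3! = 6 assignments.
By inclusion-exclusion, assignments with no fixed points: C(3,0)·3! − C(3,1)·2! + C(3,2)·1! − C(3,3)·0! = 2.
Probability = 2/6 = 1/3.

1/3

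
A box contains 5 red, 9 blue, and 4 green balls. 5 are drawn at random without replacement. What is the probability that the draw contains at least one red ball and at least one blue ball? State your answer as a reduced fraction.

There are C(18,5) = 8568 possible draws.
By inclusion-exclusion on the complements, draws missing all red or all blue: C(13,5) + C(9,5) − C(4,5) = 1287 + 126 − 0 = 1413.
So draws with at least one of each: 8568 − 1413 = 7155, probability 7155/8568 = 795/952.

795/952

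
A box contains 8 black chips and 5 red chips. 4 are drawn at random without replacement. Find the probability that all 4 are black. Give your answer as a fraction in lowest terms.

14/143

There are C(13,4) = 715 possible selections.
Selections with all black: C(8,4) = 70.
Probability = 70/715 = 14/143.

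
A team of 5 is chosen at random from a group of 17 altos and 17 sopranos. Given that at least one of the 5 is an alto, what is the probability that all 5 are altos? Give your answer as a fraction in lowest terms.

91/4001

Work in counts. Selections with at least one alto: C(34,5) − C(17,5) = 278256 − 6188 = 272068.
Of those, selections where all 5 are altos: C(17,5) = 6188.
Conditional probability = 6188/272068 = 91/4001.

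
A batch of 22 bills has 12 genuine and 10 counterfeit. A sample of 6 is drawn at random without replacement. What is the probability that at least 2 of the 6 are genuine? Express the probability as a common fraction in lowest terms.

There are C(22,6) = 74613 ways to choose the 6.
Count the complement (fewer than 2 genuine): C(12,0)·C(10,6) + C(12,1)·C(10,5) = 210 + 3024 = 3234.
Probability = 1 − 3234/74613 = 71379/74613 = 309/323.

309/323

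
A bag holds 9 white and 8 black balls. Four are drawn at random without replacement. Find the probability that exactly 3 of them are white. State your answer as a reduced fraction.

24/85

The sample space is all 4-subsets of the 17: C(17,4) = 2380.
Selections with exactly 3 white: choose 3 of the 9 white and 1 of the 8 black, C(9,3)·C(8,1) = 84·8 = 672.
Probability = 672/2380 = 24/85.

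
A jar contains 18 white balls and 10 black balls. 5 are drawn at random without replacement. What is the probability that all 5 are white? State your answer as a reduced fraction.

17/195

There are C(28,5) = 98280 possible selections.
Selections with all white: C(18,5) = 8568.
Probability = 8568/98280 = 17/195.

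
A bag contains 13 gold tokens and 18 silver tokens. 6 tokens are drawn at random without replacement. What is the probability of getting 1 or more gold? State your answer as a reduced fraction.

Total selections: C(31,6) = 736281.
The complement is all 6 are silver: C(18,6) = 18564.
Probability = 1 − 18564/736281 = 717717/736281 = 2629/2697.

2629/2697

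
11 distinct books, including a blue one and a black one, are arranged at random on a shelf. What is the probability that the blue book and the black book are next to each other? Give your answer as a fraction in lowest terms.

There are 11! = 39916800 arrangements.
Treat the blue book and the black book as a block: 10! arrangements of the blocks × 2 orders within the block = 2·3628800 = 7257600.
Probability = 7257600/39916800 = 2/11.

2/11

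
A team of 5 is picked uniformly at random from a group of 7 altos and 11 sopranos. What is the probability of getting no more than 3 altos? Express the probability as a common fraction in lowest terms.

583/612

Total selections: C(18,5) = 8568.
Count the complement (more than 3 altos): C(7,4)·C(11,1) + C(7,5)·C(11,0) = 385 + 21 = 406.
Probability = 1 − 406/8568 = 8162/8568 = 583/612.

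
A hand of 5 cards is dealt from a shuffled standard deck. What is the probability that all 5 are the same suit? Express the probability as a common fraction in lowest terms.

33/16660

There are C(52,5) = 2598960 possible 5-card hands.
Hands of one suit: 4 suits × C(13,5) = 4·1287 = 5148.
Probability = 5148/2598960 = 33/16660.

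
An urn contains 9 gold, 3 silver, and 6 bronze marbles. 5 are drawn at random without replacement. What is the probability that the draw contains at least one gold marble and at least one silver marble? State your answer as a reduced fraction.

605/952

There are C(18,5) = 8568 possible draws.
By inclusion-exclusion on the complements, draws missing all gold or all silver: C(9,5) + C(15,5) − C(6,5) = 126 + 3003 − 6 = 3123.
So draws with at least one of each: 8568 − 3123 = 5445, probability 5445/8568 = 605/952.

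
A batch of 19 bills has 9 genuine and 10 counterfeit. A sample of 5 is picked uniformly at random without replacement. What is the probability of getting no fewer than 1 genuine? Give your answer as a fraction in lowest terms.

Total selections: C(19,5) = 11628.
Favorable selections (no fewer than 1 genuine): C(9,1)·C(10,4) + C(9,2)·C(10,3) + C(9,3)·C(10,2) + C(9,4)·C(10,1) + C(9,5)·C(10,0) = 1890 + 4320 + 3780 + 1260 + 126 = 11376.
Probability = 11376/11628 = 316/323.

316/323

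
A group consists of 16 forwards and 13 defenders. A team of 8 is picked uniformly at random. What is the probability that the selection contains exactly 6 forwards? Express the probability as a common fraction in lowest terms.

There are C(29,8) = 4292145 ways to choose 8 from 29.
Selections with exactly 6 forwards: choose 6 of the 16 forwards and 2 of the 13 defenders, C(16,6)·C(13,2) = 8008·78 = 624624.
Probability = 624624/4292145 = 1456/10005.

1456/10005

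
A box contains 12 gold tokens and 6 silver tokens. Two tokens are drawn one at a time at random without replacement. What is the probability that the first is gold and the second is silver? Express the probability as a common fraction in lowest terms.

Multiply the conditional probabilities at each draw: 12/18 · 6/17 = 72/306 = 4/17.

4/17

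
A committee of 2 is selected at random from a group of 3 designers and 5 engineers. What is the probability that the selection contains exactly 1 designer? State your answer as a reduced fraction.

15/28

There are C(8,2) = 28 ways to choose 2 from 8.
Selections with exactly 1 designer: choose 1 of the 3 designers and 1 of the 5 engineers, C(3,1)·C(5,1) = 3·5 = 15.
Probability = 15/28.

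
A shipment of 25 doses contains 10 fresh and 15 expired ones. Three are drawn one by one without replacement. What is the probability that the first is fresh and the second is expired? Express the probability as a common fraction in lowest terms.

1/4

Multiply the conditional probabilities at each draw: 10/25 · 15/24 = 150/600 = 1/4.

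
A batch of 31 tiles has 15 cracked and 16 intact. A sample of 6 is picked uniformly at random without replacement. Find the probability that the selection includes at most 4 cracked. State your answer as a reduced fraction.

There are C(31,6) = 736281 ways to choose the 6.
Count the complement (more than 4 cracked): C(15,5)·C(16,1) + C(15,6)·C(16,0) = 48048 + 5005 = 53053.
Probability = 1 − 53053/736281 = 683228/736281 = 7508/8091.

7508/8091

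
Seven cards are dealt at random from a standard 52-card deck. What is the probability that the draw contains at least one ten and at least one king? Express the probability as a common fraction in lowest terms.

There are C(52,7) = 133784560 possible draws.
By inclusion-exclusion on the complements, draws missing all tens or all kings: C(48,7) + C(48,7) − C(44,7) = 73629072 + 73629072 − 38320568 = 108937576.
So draws with at least one of each: 133784560 − 108937576 = 24846984, probability 24846984/133784560 = 3105873/16723070.

3105873/16723070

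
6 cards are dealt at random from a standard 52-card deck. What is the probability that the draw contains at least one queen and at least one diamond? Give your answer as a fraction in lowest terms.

There are C(52,6) = 20358520 possible draws.
By inclusion-exclusion on the complements, draws missing all queens or all diamonds: C(48,6) + C(39,6) − C(36,6) = 12271512 + 3262623 − 1947792 = 13586343.
So draws with at least one of each: 20358520 − 13586343 = 6772177, probability 6772177/20358520.

6772177/20358520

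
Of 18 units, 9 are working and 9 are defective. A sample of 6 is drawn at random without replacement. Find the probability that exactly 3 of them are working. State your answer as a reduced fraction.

The sample space is all 6-subsets of the 18: C(18,6) = 18564.
Selections with exactly 3 working: choose 3 of the 9 working and 3 of the 9 defective, C(9,3)·C(9,3) = 84·84 = 7056.
Probability = 7056/18564 = 84/221.

84/221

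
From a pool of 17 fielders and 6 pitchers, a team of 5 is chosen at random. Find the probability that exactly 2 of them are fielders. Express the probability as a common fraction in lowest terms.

There are C(23,5) = 33649 ways to choose 5 from 23.
Selections with exactly 2 fielders: choose 2 of the 17 fielders and 3 of the 6 pitchers, C(17,2)·C(6,3) = 136·20 = 2720.
Probability = 2720/33649.

2720/33649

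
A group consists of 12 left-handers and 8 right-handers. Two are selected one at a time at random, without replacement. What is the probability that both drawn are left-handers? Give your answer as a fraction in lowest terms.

Multiply the conditional probabilities at each draw: 12/20 · 11/19 = 132/380 = 33/95.

33/95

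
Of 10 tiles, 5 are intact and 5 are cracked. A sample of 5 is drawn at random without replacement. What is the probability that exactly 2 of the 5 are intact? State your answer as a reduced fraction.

25/63

Total number of selections: C(10,5) = 252.
Selections with exactly 2 intact: choose 2 of the 5 intact and 3 of the 5 cracked, C(5,2)·C(5,3) = 10·10 = 100.
Probability = 100/252 = 25/63.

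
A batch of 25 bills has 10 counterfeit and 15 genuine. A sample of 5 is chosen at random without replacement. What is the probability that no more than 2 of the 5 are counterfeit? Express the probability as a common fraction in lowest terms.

884/1265

There are C(25,5) = 53130 ways to choose the 5.
Favorable selections (no more than 2 counterfeit): C(10,0)·C(15,5) + C(10,1)·C(15,4) + C(10,2)·C(15,3) = 3003 + 13650 + 20475 = 37128.
Probability = 37128/53130 = 884/1265.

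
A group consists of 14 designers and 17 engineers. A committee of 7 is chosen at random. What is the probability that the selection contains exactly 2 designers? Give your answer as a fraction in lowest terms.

43316/202275

There are C(31,7) = 2629575 ways to choose 7 from 31.
Selections with exactly 2 designers: choose 2 of the 14 designers and 5 of the 17 engineers, C(14,2)·C(17,5) = 91·6188 = 563108.
Probability = 563108/2629575 = 43316/202275.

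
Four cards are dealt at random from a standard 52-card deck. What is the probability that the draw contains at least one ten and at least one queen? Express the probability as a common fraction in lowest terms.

1332/20825

There are C(52,4) = 270725 possible draws.
By inclusion-exclusion on the complements, draws missing all tens or all queens: C(48,4) + C(48,4) − C(44,4) = 194580 + 194580 − 135751 = 253409.
So draws with at least one of each: 270725 − 253409 = 17316, probability 17316/270725 = 1332/20825.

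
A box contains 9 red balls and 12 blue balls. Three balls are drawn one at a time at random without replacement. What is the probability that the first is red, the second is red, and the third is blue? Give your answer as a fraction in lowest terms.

72/665

Multiply the conditional probabilities at each draw: 9/21 · 8/20 · 12/19 = 864/7980 = 72/665.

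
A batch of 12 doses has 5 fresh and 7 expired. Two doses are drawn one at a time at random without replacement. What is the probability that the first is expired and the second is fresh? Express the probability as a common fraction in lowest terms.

35/132

Multiply the conditional probabilities at each draw: 7/12 · 5/11 = 35/132.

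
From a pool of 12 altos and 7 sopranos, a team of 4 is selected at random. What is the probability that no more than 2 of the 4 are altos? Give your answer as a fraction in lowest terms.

Total selections: C(19,4) = 3876.
Count the complement (more than 2 altos): C(12,3)·C(7,1) + C(12,4)·C(7,0) = 1540 + 495 = 2035.
Probability = 1 − 2035/3876 = 1841/3876.

1841/3876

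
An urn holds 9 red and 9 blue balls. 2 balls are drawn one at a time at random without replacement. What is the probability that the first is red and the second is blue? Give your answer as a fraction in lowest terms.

9/34

Multiply the conditional probabilities at each draw: 9/18 · 9/17 = 81/306 = 9/34.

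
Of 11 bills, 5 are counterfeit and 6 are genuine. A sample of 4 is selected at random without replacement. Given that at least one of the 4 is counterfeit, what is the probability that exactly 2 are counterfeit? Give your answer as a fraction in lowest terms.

10/21

Work in counts. Selections with at least one counterfeit: C(11,4) − C(6,4) = 330 − 15 = 315.
Of those, selections where exactly 2 are counterfeit: C(5,2)·C(6,2) = 10·15 = 150.
Conditional probability = 150/315 = 10/21.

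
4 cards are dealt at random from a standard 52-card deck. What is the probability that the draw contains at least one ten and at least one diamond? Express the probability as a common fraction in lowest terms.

52799/270725

There are C(52,4) = 270725 possible draws.
By inclusion-exclusion on the complements, draws missing all tens or all diamonds: C(48,4) + C(39,4) − C(36,4) = 194580 + 82251 − 58905 = 217926.
So draws with at least one of each: 270725 − 217926 = 52799, probability 52799/270725.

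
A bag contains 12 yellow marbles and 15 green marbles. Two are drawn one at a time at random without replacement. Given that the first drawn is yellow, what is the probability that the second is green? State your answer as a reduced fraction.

15/26

After removing one yellow, 26 remain: 11 yellow and 15 green.
So the probability the next is green is 15/26.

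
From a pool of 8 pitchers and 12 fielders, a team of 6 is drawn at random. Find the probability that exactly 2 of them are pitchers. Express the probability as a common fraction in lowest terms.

231/646

The sample space is all 6-subsets of the 20: C(20,6) = 38760.
Selections with exactly 2 pitchers: choose 2 of the 8 pitchers and 4 of the 12 fielders, C(8,2)·C(12,4) = 28·495 = 13860.
Probability = 13860/38760 = 231/646.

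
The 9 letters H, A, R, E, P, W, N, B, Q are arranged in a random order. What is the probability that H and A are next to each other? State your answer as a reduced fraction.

There are 9! = 362880 arrangements.
Treat H and A as a block: 8! arrangements of the blocks × 2 orders within the block = 2·40320 = 80640.
Probability = 80640/362880 = 2/9.

2/9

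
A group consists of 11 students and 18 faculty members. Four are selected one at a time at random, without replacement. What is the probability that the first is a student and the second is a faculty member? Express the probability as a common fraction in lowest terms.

99/406

Multiply the conditional probabilities at each draw: 11/29 · 18/28 = 198/812 = 99/406.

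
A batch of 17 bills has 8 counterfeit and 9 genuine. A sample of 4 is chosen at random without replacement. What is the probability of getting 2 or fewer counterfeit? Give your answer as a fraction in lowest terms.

129/170

Total selections: C(17,4) = 2380.
Count the complement (more than 2 counterfeit): C(8,3)·C(9,1) + C(8,4)·C(9,0) = 504 + 70 = 574.
Probability = 1 − 574/2380 = 1806/2380 = 129/170.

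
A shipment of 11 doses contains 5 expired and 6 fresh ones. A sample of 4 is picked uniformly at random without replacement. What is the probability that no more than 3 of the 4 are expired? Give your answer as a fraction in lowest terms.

Total selections: C(11,4) = 330.
The complement is exactly 4 expired: C(5,4)·C(6,0) = 5.
Probability = 1 − 5/330 = 325/330 = 65/66.

65/66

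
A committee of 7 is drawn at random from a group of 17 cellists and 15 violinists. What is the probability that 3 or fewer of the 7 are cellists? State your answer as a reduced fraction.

Total selections: C(32,7) = 3365856.
Favorable selections (3 or fewer cellists): C(17,0)·C(15,7) + C(17,1)·C(15,6) + C(17,2)·C(15,5) + C(17,3)·C(15,4) = 6435 + 85085 + 408408 + 928200 = 1428128.
Probability = 1428128/3365856 = 3433/8091.

3433/8091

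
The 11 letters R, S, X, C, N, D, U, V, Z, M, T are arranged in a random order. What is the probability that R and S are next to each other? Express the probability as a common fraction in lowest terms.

2/11

There are 11! = 39916800 arrangements.
Treat R and S as a block: 10! arrangements of the blocks × 2 orders within the block = 2·3628800 = 7257600.
Probability = 7257600/39916800 = 2/11.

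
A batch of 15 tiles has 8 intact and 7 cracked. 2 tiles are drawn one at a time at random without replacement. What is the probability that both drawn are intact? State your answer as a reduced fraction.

4/15

Multiply the conditional probabilities at each draw: 8/15 · 7/14 = 56/210 = 4/15.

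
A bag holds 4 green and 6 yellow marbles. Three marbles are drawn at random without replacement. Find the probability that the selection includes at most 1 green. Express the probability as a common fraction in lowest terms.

2/3

Total selections: C(10,3) = 120.
Favorable selections (at most 1 green): C(4,0)·C(6,3) + C(4,1)·C(6,2) = 20 + 60 = 80.
Probability = 80/120 = 2/3.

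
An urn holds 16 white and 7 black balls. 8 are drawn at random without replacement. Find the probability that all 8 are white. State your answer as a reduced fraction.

195/7429

There are C(23,8) = 490314 possible selections.
Selections with all white: C(16,8) = 12870.
Probability = 12870/490314 = 195/7429.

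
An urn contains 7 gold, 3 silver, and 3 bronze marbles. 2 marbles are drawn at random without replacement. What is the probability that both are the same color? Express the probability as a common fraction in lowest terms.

There are C(13,2) = 78 ways to draw 2 marbles.
All same color: C(7,2) + C(3,2) + C(3,2) = 21 + 3 + 3 = 27.
Probability = 27/78 = 9/26.

9/26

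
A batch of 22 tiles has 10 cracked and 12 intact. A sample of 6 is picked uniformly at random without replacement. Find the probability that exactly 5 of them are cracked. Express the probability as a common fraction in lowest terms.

144/3553

There are C(22,6) = 74613 ways to choose 6 from 22.
Selections with exactly 5 cracked: choose 5 of the 10 cracked and 1 of the 12 intact, C(10,5)·C(12,1) = 252·12 = 3024.
Probability = 3024/74613 = 144/3553.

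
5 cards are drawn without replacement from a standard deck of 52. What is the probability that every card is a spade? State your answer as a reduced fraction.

There are C(52,5) = 2598960 possible 5-card hands.
Hands that are all spades: C(13,5) = 1287.
Probability = 1287/2598960 = 33/66640.

33/66640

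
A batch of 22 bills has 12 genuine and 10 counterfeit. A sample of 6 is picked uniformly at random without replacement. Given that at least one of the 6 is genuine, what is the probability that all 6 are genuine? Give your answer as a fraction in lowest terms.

Work in counts. Selections with at least one genuine: C(22,6) − C(10,6) = 74613 − 210 = 74403.
Of those, selections where all 6 are genuine: C(12,6) = 924.
Conditional probability = 924/74403 = 44/3543.

44/3543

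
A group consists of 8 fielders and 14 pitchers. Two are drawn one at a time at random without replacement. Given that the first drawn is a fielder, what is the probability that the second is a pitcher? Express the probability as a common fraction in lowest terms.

2/3

After removing one fielder, 21 remain: 7 fielders and 14 pitchers.
So the probability the next is a pitcher is 14/21 = 2/3.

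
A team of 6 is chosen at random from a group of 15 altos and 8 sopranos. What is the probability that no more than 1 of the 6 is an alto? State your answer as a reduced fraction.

Total selections: C(23,6) = 100947.
Favorable selections (no more than 1 alto): C(15,0)·C(8,6) + C(15,1)·C(8,5) = 28 + 840 = 868.
Probability = 868/100947 = 124/14421.

124/14421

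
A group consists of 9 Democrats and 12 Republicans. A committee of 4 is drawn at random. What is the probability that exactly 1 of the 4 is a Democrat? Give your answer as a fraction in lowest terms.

44/133

There are C(21,4) = 5985 ways to choose 4 from 21.
Selections with exactly 1 Democrat: choose 1 of the 9 Democrats and 3 of the 12 Republicans, C(9,1)·C(12,3) = 9·220 = 1980.
Probability = 1980/5985 = 44/133.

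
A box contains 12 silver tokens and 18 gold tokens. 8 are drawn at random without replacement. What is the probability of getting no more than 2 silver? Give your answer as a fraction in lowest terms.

Total selections: C(30,8) = 5852925.
Favorable selections (no more than 2 silver): C(12,0)·C(18,8) + C(12,1)·C(18,7) + C(12,2)·C(18,6) = 43758 + 381888 + 1225224 = 1650870.
Probability = 1650870/5852925 = 2822/10005.

2822/10005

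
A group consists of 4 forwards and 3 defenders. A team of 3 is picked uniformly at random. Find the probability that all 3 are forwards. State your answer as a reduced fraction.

There are C(7,3) = 35 possible selections.
Selections with all forwards: C(4,3) = 4.
Probability = 4/35.

4/35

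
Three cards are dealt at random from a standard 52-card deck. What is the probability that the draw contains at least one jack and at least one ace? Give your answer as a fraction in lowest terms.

188/5525

There are C(52,3) = 22100 possible draws.
By inclusion-exclusion on the complements, draws missing all jacks or all aces: C(48,3) + C(48,3) − C(44,3) = 17296 + 17296 − 13244 = 21348.
So draws with at least one of each: 22100 − 21348 = 752, probability 752/22100 = 188/5525.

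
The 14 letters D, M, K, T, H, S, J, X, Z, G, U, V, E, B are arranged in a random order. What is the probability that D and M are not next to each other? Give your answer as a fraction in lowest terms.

6/7

There are 14! = 87178291200 arrangements.
Arrangements with D and M adjacent: 2·13! = 12454041600.
So not adjacent: 87178291200 − 12454041600 = 74724249600, probability 74724249600/87178291200 = 6/7.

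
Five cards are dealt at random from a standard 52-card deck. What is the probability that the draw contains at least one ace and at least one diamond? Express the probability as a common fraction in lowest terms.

There are C(52,5) = 2598960 possible draws.
By inclusion-exclusion on the complements, draws missing all aces or all diamonds: C(48,5) + C(39,5) − C(36,5) = 1712304 + 575757 − 376992 = 1911069.
So draws with at least one of each: 2598960 − 1911069 = 687891, probability 687891/2598960 = 229297/866320.

229297/866320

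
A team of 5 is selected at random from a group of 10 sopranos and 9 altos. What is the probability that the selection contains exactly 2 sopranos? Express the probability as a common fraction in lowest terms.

105/323

Total number of selections: C(19,5) = 11628.
Selections with exactly 2 sopranos: choose 2 of the 10 sopranos and 3 of the 9 altos, C(10,2)·C(9,3) = 45·84 = 3780.
Probability = 3780/11628 = 105/323.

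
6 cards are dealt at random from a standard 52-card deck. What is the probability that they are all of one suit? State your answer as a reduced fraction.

66/195755

There are C(52,6) = 20358520 possible 6-card hands.
Hands of one suit: 4 suits × C(13,6) = 4·1716 = 6864.
Probability = 6864/20358520 = 66/195755.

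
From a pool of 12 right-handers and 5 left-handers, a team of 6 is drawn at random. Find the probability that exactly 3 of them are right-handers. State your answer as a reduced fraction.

275/1547

There are C(17,6) = 12376 ways to choose 6 from 17.
Selections with exactly 3 right-handers: choose 3 of the 12 right-handers and 3 of the 5 left-handers, C(12,3)·C(5,3) = 220·10 = 2200.
Probability = 2200/12376 = 275/1547.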